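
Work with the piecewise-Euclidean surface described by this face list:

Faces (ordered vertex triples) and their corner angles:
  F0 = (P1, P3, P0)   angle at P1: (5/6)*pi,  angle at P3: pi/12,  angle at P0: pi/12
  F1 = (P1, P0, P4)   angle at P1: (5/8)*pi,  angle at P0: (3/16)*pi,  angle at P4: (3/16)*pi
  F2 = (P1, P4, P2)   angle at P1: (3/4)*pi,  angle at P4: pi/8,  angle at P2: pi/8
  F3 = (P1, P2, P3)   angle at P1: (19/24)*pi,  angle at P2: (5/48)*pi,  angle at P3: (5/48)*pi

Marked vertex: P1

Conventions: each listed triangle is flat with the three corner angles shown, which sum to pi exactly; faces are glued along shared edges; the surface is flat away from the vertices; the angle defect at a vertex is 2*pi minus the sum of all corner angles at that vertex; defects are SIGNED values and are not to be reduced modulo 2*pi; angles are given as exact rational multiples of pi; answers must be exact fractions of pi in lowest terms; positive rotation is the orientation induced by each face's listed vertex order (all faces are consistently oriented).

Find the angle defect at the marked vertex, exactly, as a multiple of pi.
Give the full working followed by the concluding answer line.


Sum of corner angles at P1: 3*pi
defect = 2*pi - 3*pi

Answer: defect(P1) = -pi


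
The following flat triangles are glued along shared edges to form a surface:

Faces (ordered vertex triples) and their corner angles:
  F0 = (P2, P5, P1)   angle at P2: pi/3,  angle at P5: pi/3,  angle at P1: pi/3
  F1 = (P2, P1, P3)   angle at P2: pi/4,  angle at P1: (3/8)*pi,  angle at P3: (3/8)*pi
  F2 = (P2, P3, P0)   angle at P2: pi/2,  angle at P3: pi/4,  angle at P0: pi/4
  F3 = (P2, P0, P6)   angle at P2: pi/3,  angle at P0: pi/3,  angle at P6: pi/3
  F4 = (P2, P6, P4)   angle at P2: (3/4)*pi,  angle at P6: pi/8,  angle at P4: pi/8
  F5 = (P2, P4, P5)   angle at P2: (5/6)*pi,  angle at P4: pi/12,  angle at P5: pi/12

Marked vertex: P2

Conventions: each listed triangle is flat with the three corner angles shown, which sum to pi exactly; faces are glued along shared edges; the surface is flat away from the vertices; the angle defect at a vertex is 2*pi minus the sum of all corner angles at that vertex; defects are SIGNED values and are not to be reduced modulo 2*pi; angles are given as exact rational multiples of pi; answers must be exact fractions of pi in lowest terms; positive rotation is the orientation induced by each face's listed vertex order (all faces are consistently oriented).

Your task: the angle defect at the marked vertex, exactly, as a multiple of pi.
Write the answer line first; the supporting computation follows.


Answer: defect(P2) = -pi

Sum of corner angles at P2: 3*pi
defect = 2*pi - 3*pi


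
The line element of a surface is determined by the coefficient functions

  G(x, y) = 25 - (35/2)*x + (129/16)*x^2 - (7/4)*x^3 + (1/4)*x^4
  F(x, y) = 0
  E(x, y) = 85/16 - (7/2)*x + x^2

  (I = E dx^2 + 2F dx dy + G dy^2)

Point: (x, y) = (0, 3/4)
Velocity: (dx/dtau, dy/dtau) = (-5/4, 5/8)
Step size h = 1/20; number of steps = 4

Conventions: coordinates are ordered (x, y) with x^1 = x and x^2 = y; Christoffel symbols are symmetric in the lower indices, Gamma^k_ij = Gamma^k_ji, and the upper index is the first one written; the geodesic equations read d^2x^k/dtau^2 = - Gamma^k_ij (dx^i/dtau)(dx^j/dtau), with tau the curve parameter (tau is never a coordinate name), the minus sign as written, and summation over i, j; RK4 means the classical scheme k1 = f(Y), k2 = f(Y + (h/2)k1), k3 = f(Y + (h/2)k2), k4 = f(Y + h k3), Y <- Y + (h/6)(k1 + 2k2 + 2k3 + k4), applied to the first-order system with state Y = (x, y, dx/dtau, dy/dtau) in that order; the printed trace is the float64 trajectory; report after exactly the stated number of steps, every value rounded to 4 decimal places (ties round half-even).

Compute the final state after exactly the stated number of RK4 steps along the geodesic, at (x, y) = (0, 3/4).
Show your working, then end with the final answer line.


f(Y) = (dx/dtau, dy/dtau, -Gamma^x_ij Y'^i Y'^j, -Gamma^y_ij Y'^i Y'^j) with the Gammas evaluated at the stage position; h = 0.050000; intermediate values shown to 6 dp
step 0: x = 0.0000, y = 0.7500, dx/dtau = -1.2500, dy/dtau = 0.6250
step 1:
  k1: at (x, y) = (0.000000, 0.750000), (dx/dtau, dy/dtau) = (-1.250000, 0.625000); Gamma_xxx = -0.329412, Gamma_xxy = 0.000000, Gamma_xyy = 1.647059, Gamma_yxx = 0.000000, Gamma_yxy = -0.350000, Gamma_yyy = 0.000000; k1 = (-1.250000, 0.625000, -0.128676, -0.546875)
  k2: at (x, y) = (-0.031250, 0.765625), (dx/dtau, dy/dtau) = (-1.253217, 0.611328); Gamma_xxx = -0.328471, Gamma_xxy = 0.000000, Gamma_xyy = 1.660479, Gamma_yxx = 0.000000, Gamma_yxy = -0.352362, Gamma_yyy = 0.000000; k2 = (-1.253217, 0.611328, -0.104677, -0.539907)
  k3: at (x, y) = (-0.031330, 0.765283), (dx/dtau, dy/dtau) = (-1.252617, 0.611502); Gamma_xxx = -0.328469, Gamma_xxy = 0.000000, Gamma_xyy = 1.660513, Gamma_yxx = 0.000000, Gamma_yxy = -0.352368, Gamma_yyy = 0.000000; k3 = (-1.252617, 0.611502, -0.105541, -0.539812)
  k4: at (x, y) = (-0.062631, 0.780575), (dx/dtau, dy/dtau) = (-1.255277, 0.598009); Gamma_xxx = -0.327448, Gamma_xxy = 0.000000, Gamma_xyy = 1.673772, Gamma_yxx = 0.000000, Gamma_yxy = -0.354614, Gamma_yyy = 0.000000; k4 = (-1.255277, 0.598009, -0.082600, -0.532394)
  Y <- Y + (h/6)(k1 + 2k2 + 2k3 + k4): x = -0.0626, y = 0.7806, dx/dtau = -1.2553, dy/dtau = 0.5980
step 2:
  k1: at (x, y) = (-0.062641, 0.780572), (dx/dtau, dy/dtau) = (-1.255264, 0.598011); Gamma_xxx = -0.327448, Gamma_xxy = 0.000000, Gamma_xyy = 1.673776, Gamma_yxx = 0.000000, Gamma_yxy = -0.354614, Gamma_yyy = 0.000000; k1 = (-1.255264, 0.598011, -0.082615, -0.532391)
  k2: at (x, y) = (-0.094023, 0.795523), (dx/dtau, dy/dtau) = (-1.257330, 0.584701); Gamma_xxx = -0.326351, Gamma_xxy = 0.000000, Gamma_xyy = 1.686898, Gamma_yxx = 0.000000, Gamma_yxy = -0.356749, Gamma_yyy = 0.000000; k2 = (-1.257330, 0.584701, -0.060787, -0.524537)
  k3: at (x, y) = (-0.094074, 0.795190), (dx/dtau, dy/dtau) = (-1.256784, 0.584897); Gamma_xxx = -0.326350, Gamma_xxy = 0.000000, Gamma_xyy = 1.686919, Gamma_yxx = 0.000000, Gamma_yxy = -0.356753, Gamma_yyy = 0.000000; k3 = (-1.256784, 0.584897, -0.061632, -0.524490)
  k4: at (x, y) = (-0.125480, 0.809817), (dx/dtau, dy/dtau) = (-1.258346, 0.571786); Gamma_xxx = -0.325185, Gamma_xxy = 0.000000, Gamma_xyy = 1.699892, Gamma_yxx = 0.000000, Gamma_yxy = -0.358774, Gamma_yyy = 0.000000; k4 = (-1.258346, 0.571786, -0.040853, -0.516280)
  Y <- Y + (h/6)(k1 + 2k2 + 2k3 + k4): x = -0.1255, y = 0.8098, dx/dtau = -1.2583, dy/dtau = 0.5718
step 3:
  k1: at (x, y) = (-0.125490, 0.809814), (dx/dtau, dy/dtau) = (-1.258333, 0.571788); Gamma_xxx = -0.325185, Gamma_xxy = 0.000000, Gamma_xyy = 1.699896, Gamma_yxx = 0.000000, Gamma_yxy = -0.358775, Gamma_yyy = 0.000000; k1 = (-1.258333, 0.571788, -0.040868, -0.516277)
  k2: at (x, y) = (-0.156948, 0.824109), (dx/dtau, dy/dtau) = (-1.259355, 0.558881); Gamma_xxx = -0.323955, Gamma_xxy = 0.000000, Gamma_xyy = 1.712745, Gamma_yxx = 0.000000, Gamma_yxy = -0.360688, Gamma_yyy = 0.000000; k2 = (-1.259355, 0.558881, -0.021187, -0.507726)
  k3: at (x, y) = (-0.156974, 0.823786), (dx/dtau, dy/dtau) = (-1.258863, 0.559095); Gamma_xxx = -0.323954, Gamma_xxy = 0.000000, Gamma_xyy = 1.712755, Gamma_yxx = 0.000000, Gamma_yxy = -0.360689, Gamma_yyy = 0.000000; k3 = (-1.258863, 0.559095, -0.022003, -0.507724)
  k4: at (x, y) = (-0.188433, 0.837769), (dx/dtau, dy/dtau) = (-1.259434, 0.546402); Gamma_xxx = -0.322668, Gamma_xxy = 0.000000, Gamma_xyy = 1.725469, Gamma_yxx = 0.000000, Gamma_yxy = -0.362493, Gamma_yyy = 0.000000; k4 = (-1.259434, 0.546402, -0.003341, -0.498903)
  Y <- Y + (h/6)(k1 + 2k2 + 2k3 + k4): x = -0.1884, y = 0.8378, dx/dtau = -1.2594, dy/dtau = 0.5464
step 4:
  k1: at (x, y) = (-0.188442, 0.837765), (dx/dtau, dy/dtau) = (-1.259422, 0.546404); Gamma_xxx = -0.322667, Gamma_xxy = 0.000000, Gamma_xyy = 1.725472, Gamma_yxx = 0.000000, Gamma_yxy = -0.362493, Gamma_yyy = 0.000000; k1 = (-1.259422, 0.546404, -0.003356, -0.498901)
  k2: at (x, y) = (-0.219927, 0.851425), (dx/dtau, dy/dtau) = (-1.259506, 0.533932); Gamma_xxx = -0.321326, Gamma_xxy = 0.000000, Gamma_xyy = 1.738072, Gamma_yxx = 0.000000, Gamma_yxy = -0.364191, Gamma_yyy = 0.000000; k2 = (-1.259506, 0.533932, 0.014243, -0.489829)
  k3: at (x, y) = (-0.219929, 0.851113), (dx/dtau, dy/dtau) = (-1.259066, 0.534158); Gamma_xxx = -0.321326, Gamma_xxy = 0.000000, Gamma_xyy = 1.738073, Gamma_yxx = 0.000000, Gamma_yxy = -0.364191, Gamma_yyy = 0.000000; k3 = (-1.259066, 0.534158, 0.013465, -0.489866)
  k4: at (x, y) = (-0.251395, 0.864473), (dx/dtau, dy/dtau) = (-1.258748, 0.521911); Gamma_xxx = -0.319937, Gamma_xxy = 0.000000, Gamma_xyy = 1.750551, Gamma_yxx = 0.000000, Gamma_yxy = -0.365783, Gamma_yyy = 0.000000; k4 = (-1.258748, 0.521911, 0.030090, -0.480605)
  Y <- Y + (h/6)(k1 + 2k2 + 2k3 + k4): x = -0.2514, y = 0.8645, dx/dtau = -1.2587, dy/dtau = 0.5219

Answer: x = -0.2514, y = 0.8645, dx/dtau = -1.2587, dy/dtau = 0.5219


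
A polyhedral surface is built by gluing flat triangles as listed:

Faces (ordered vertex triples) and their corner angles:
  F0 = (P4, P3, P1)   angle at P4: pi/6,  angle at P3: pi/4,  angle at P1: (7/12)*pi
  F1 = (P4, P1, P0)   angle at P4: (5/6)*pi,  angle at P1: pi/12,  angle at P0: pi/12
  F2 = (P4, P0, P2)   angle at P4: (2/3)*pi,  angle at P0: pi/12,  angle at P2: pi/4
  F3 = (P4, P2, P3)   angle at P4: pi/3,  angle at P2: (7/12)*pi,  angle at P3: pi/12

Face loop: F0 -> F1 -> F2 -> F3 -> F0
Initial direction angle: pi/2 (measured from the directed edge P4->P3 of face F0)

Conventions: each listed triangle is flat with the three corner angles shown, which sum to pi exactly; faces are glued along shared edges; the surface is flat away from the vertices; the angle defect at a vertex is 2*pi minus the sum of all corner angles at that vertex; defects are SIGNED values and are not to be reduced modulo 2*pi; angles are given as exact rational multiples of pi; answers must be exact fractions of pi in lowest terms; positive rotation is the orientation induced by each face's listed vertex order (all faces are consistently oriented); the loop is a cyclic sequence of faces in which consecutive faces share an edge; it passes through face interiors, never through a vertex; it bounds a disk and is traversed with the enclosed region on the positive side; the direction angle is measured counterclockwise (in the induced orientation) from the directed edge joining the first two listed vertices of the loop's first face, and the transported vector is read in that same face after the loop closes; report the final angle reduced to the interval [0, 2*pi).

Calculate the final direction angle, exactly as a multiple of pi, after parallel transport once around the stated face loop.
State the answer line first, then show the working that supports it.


Answer: final direction angle = pi/2

enclosed vertex P4: corner angles sum to 2*pi, defect = 2*pi - 2*pi = 0
the final direction is the initial angle plus the enclosed defects, taken mod 2*pi in the induced orientation
final angle = pi/2 + 0 = pi/2 (mod 2*pi)


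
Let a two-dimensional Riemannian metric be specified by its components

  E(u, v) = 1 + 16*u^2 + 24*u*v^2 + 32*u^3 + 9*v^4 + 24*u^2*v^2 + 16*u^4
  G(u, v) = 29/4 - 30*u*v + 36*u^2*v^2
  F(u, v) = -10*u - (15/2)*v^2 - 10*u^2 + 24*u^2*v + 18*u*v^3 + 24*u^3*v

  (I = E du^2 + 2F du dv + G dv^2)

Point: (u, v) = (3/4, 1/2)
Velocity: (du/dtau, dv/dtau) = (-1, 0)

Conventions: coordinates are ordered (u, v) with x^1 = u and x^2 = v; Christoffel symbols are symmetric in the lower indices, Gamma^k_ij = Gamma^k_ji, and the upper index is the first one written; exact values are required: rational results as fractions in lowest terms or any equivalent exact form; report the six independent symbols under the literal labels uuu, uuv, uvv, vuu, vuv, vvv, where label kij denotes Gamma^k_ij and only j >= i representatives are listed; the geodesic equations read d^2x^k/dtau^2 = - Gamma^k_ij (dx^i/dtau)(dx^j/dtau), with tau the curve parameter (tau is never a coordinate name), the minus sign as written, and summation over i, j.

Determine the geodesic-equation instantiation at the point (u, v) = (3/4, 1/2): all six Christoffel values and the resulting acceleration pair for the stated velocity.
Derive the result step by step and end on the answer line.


E = 37, F = -3/2, G = 17/16 at the point
E_u = 120, E_v = 36, F_u = 31/2, F_v = 105/4, G_u = -3/2, G_v = -9/4
EG - F^2 = 593/16;  g^inv = (16/593) * [[17/16, 3/2], [3/2, 37]]
first-kind symbols [ij,l] = (1/2)(d_i g_jl + d_j g_il - d_l g_ij): [uu,u] = E_u/2 = 60, [uu,v] = F_u - E_v/2 = -5/2, [uv,u] = E_v/2 = 18, [uv,v] = G_u/2 = -3/4, [vv,u] = F_v - G_u/2 = 27, [vv,v] = G_v/2 = -9/8
Gamma^u_ij = (G*[ij,u] - F*[ij,v])/(EG - F^2), Gamma^v_ij = (E*[ij,v] - F*[ij,u])/(EG - F^2)
Gamma_uuu = 960/593, Gamma_uuv = 288/593, Gamma_uvv = 432/593, Gamma_vuu = -40/593, Gamma_vuv = -12/593, Gamma_vvv = -18/593
d^2u/dtau^2 = -(Gamma_uuu*(-1)^2 + 2*Gamma_uuv*(-1)*(0) + Gamma_uvv*(0)^2) = -960/593
d^2v/dtau^2 = -(Gamma_vuu*(-1)^2 + 2*Gamma_vuv*(-1)*(0) + Gamma_vvv*(0)^2) = 40/593

Answer: Gamma_uuu = 960/593, Gamma_uuv = 288/593, Gamma_uvv = 432/593, Gamma_vuu = -40/593, Gamma_vuv = -12/593, Gamma_vvv = -18/593; accelerations (d^2u/dtau^2, d^2v/dtau^2) = (-960/593, 40/593)


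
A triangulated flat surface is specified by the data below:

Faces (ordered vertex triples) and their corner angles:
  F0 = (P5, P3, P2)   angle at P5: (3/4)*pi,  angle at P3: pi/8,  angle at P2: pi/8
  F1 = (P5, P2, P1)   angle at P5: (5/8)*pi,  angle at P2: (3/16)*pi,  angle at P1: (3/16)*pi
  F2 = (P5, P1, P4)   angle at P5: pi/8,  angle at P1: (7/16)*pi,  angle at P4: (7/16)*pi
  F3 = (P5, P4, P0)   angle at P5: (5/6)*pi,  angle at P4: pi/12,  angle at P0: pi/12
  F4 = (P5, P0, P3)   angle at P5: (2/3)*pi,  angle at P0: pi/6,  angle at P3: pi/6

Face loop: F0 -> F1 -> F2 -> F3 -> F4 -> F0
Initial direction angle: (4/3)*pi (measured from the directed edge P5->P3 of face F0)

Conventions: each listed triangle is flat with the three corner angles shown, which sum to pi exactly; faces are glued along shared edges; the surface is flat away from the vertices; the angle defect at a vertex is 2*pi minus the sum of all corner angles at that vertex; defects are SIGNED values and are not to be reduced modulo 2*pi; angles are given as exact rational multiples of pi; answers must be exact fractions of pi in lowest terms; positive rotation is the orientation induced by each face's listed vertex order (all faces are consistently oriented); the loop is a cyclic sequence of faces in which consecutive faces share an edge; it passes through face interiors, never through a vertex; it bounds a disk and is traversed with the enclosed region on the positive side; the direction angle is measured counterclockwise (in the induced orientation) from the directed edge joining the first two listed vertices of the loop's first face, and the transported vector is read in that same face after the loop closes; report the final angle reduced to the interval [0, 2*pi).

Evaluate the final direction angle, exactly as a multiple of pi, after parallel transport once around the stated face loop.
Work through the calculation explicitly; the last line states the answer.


enclosed vertex P5: corner angles sum to 3*pi, defect = 2*pi - 3*pi = -pi
summing the enclosed defects onto the initial angle, mod 2*pi in the induced orientation:
final angle = (4/3)*pi - pi = pi/3 (mod 2*pi)

Answer: final direction angle = pi/3


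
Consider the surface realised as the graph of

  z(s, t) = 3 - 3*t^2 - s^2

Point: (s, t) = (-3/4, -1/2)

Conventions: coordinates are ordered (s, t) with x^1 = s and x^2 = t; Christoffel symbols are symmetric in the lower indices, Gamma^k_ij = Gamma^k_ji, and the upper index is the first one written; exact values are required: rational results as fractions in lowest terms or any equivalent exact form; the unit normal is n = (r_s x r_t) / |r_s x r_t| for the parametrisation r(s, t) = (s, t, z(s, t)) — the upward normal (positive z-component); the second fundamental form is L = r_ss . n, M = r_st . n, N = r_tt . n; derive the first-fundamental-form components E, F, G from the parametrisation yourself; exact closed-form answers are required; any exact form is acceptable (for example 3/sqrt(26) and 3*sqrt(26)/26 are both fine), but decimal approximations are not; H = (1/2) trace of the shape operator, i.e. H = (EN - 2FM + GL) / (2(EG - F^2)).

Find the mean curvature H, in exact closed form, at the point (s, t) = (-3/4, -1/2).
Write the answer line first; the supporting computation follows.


Answer: H = -158/343

z_s = 3/2, z_t = 3, z_ss = -2, z_st = 0, z_tt = -6
E = 13/4, F = 9/2, G = 10; answer radicand W^2 = 49/4
unnormalised second-form numerators: l = -2, m = 0, n = -6; L = l/sqrt(49/4), and similarly M = m/sqrt(W^2), N = n/sqrt(W^2)
H = (E*n - 2*F*m + G*l) / (2*(EG - F^2)*sqrt(W^2)); E*n - 2*F*m + G*l = -79/2, EG - F^2 = 49/4, so H = (-79/49)/sqrt(49/4)


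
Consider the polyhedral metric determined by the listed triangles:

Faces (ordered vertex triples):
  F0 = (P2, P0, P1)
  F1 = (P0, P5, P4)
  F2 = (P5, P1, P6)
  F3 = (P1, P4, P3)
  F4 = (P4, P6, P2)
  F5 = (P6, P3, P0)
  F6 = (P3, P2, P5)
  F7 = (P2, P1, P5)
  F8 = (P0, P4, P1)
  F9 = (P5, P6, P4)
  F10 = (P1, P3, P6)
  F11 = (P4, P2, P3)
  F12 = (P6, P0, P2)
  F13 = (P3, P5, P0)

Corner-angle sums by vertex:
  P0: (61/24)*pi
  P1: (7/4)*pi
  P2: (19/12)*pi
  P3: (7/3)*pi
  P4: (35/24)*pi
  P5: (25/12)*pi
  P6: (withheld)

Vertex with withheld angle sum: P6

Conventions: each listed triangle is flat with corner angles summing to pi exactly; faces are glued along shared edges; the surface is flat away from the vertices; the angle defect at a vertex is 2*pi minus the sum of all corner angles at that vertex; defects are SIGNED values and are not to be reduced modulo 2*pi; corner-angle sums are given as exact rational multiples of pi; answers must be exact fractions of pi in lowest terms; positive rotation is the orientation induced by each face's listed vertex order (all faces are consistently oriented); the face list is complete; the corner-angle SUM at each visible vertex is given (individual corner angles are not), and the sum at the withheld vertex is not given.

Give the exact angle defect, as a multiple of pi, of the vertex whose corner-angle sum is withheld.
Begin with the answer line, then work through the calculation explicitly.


Answer: defect(P6) = -pi/4

V = 7, E = 21, F = 14; chi = V - E + F = 0
Gauss-Bonnet: total defect = 2*pi*chi = 0; visible defects sum to pi/4


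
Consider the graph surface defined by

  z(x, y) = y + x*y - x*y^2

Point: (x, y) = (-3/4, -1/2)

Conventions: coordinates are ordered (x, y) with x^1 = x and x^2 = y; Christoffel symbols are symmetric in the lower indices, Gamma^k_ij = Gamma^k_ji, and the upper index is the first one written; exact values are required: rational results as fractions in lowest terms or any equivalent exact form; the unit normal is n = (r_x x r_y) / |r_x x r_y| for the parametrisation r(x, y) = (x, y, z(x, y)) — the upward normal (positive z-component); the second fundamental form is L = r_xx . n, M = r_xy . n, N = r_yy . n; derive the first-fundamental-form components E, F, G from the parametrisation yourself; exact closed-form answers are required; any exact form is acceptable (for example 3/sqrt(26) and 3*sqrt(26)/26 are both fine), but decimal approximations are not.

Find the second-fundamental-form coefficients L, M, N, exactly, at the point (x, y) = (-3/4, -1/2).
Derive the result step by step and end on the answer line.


z_x = -3/4, z_y = -1/2, z_xx = 0, z_xy = 2, z_yy = 3/2
E = 25/16, F = 3/8, G = 5/4; answer radicand W^2 = 29/16
unnormalised second-form numerators: l = 0, m = 2, n = 3/2; L = l/sqrt(29/16), and similarly M = m/sqrt(W^2), N = n/sqrt(W^2)

Answer: L = 0, M = 8*sqrt(29)/29, N = 6*sqrt(29)/29


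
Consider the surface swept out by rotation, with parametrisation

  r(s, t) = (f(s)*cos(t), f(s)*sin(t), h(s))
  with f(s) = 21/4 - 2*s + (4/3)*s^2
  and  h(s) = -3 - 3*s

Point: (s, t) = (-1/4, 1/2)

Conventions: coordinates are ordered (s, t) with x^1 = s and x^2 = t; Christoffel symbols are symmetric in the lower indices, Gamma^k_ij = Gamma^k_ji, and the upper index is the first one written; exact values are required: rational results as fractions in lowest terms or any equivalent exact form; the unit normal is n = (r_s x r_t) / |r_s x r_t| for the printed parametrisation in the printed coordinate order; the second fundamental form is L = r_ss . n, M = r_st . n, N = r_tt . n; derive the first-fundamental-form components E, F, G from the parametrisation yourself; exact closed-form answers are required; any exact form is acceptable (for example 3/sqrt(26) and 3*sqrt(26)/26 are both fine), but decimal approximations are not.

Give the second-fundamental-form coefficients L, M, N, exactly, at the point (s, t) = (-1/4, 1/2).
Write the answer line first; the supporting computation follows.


Answer: L = 24*sqrt(145)/145, M = 0, N = -21*sqrt(145)/58

f = 35/6, f' = -8/3, f'' = 8/3, h' = -3, h'' = 0
E = 145/9, F = 0, G = 1225/36; answer radicand W^2 = 145/9
unnormalised second-form numerators: l = 8, m = 0, n = -35/2; L = l/sqrt(145/9), and similarly M = m/sqrt(W^2), N = n/sqrt(W^2)


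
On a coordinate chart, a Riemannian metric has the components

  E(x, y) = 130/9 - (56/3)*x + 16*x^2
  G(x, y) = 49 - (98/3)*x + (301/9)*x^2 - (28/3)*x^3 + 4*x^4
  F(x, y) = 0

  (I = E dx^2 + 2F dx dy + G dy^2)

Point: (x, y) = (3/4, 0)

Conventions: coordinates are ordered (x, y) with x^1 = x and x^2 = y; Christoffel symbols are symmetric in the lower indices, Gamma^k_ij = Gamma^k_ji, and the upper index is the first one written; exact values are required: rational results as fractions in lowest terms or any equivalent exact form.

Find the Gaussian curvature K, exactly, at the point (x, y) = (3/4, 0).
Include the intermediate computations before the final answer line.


E = 85/9, F = 0, G = 2601/64, EG - F^2 = 24565/64 at the point
E_x = 16/3, E_y = 0, F_x = 0, F_y = 0, G_x = 17/2, G_y = 0
E_yy = 0, F_xy = 0, G_xx = 467/9
Compute both Brioschi determinants and normalise by (EG - F^2)^2.
M1 = [[-E_yy/2 + F_xy - G_xx/2, E_x/2, F_x - E_y/2], [F_y - G_x/2, E, F], [G_y/2, F, G]] = [[-467/18, 8/3, 0], [-17/4, 85/9, 0], [0, 0, 2601/64]]; det M1 = -10941251/1152
M2 = [[0, E_y/2, G_x/2], [E_y/2, E, F], [G_x/2, F, G]] = [[0, 0, 17/4], [0, 85/9, 0], [17/4, 0, 2601/64]]; det M2 = -24565/144
det M1 - det M2 = -1193859/128; K = -1193859/128 / (24565/64)^2 = -7776/122825

Answer: K = -7776/122825


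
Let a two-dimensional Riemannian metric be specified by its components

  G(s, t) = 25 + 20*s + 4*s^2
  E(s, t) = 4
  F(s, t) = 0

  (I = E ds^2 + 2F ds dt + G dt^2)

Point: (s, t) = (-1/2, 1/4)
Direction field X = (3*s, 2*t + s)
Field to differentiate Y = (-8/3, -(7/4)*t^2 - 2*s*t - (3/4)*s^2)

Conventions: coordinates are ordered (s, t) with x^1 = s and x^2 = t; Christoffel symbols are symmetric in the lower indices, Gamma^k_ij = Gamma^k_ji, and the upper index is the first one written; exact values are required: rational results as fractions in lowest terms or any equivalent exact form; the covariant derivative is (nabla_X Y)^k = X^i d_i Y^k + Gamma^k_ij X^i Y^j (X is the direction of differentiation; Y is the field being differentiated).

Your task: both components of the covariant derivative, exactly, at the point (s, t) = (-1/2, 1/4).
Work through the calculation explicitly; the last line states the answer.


E = 4, F = 0, G = 16 at the point
E_s = 0, E_t = 0, F_s = 0, F_t = 0, G_s = 16, G_t = 0
EG - F^2 = 64;  g^inv = (1/64) * [[16, 0], [0, 4]]
first-kind symbols [ij,l] = (1/2)(d_i g_jl + d_j g_il - d_l g_ij): [ss,s] = E_s/2 = 0, [ss,t] = F_s - E_t/2 = 0, [st,s] = E_t/2 = 0, [st,t] = G_s/2 = 8, [tt,s] = F_t - G_s/2 = -8, [tt,t] = G_t/2 = 0
Gamma^s_ij = (G*[ij,s] - F*[ij,t])/(EG - F^2), Gamma^t_ij = (E*[ij,t] - F*[ij,s])/(EG - F^2)
Gamma_sss = 0, Gamma_sst = 0, Gamma_stt = -2, Gamma_tss = 0, Gamma_tst = 1/2, Gamma_ttt = 0
X = (-3/2, 0), Y = (-8/3, -3/64) at the point

Answer: (nabla_X Y)^s = 0, (nabla_X Y)^t = -87/256


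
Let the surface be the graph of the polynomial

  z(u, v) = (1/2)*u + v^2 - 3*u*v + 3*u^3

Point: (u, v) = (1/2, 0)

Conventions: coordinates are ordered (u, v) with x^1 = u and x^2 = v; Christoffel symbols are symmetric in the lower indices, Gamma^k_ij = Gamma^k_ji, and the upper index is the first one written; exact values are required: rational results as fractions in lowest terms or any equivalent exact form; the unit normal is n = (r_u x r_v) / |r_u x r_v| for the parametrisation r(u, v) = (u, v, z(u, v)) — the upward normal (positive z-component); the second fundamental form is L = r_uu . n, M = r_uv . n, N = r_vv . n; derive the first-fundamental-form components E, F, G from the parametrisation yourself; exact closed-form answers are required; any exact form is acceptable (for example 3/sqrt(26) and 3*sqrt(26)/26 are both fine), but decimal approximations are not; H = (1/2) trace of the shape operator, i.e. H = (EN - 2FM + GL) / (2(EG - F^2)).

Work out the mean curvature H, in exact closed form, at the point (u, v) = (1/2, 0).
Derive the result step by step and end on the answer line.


z_u = 11/4, z_v = -3/2, z_uu = 9, z_uv = -3, z_vv = 2
E = 137/16, F = -33/8, G = 13/4; answer radicand W^2 = 173/16
unnormalised second-form numerators: l = 9, m = -3, n = 2; L = l/sqrt(173/16), and similarly M = m/sqrt(W^2), N = n/sqrt(W^2)
H = (E*n - 2*F*m + G*l) / (2*(EG - F^2)*sqrt(W^2)); E*n - 2*F*m + G*l = 173/8, EG - F^2 = 173/16, so H = (1)/sqrt(173/16)

Answer: H = 4*sqrt(173)/173


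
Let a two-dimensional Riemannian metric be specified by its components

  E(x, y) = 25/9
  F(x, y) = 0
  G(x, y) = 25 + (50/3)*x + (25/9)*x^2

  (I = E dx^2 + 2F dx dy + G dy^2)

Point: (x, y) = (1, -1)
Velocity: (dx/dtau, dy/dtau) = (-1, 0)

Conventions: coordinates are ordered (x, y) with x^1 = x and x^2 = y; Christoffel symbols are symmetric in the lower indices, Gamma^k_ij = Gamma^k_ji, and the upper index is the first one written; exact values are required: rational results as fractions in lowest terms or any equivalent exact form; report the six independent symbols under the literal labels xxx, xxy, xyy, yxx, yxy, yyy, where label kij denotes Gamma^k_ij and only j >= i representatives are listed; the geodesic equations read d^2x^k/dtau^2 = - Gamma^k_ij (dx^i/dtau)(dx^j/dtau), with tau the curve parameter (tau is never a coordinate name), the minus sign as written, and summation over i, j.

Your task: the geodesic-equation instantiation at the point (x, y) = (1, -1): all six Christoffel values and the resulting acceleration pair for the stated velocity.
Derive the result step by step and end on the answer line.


E = 25/9, F = 0, G = 400/9 at the point
E_x = 0, E_y = 0, F_x = 0, F_y = 0, G_x = 200/9, G_y = 0
EG - F^2 = 10000/81;  g^inv = (81/10000) * [[400/9, 0], [0, 25/9]]
first-kind symbols [ij,l] = (1/2)(d_i g_jl + d_j g_il - d_l g_ij): [xx,x] = E_x/2 = 0, [xx,y] = F_x - E_y/2 = 0, [xy,x] = E_y/2 = 0, [xy,y] = G_x/2 = 100/9, [yy,x] = F_y - G_x/2 = -100/9, [yy,y] = G_y/2 = 0
Gamma^x_ij = (G*[ij,x] - F*[ij,y])/(EG - F^2), Gamma^y_ij = (E*[ij,y] - F*[ij,x])/(EG - F^2)
Gamma_xxx = 0, Gamma_xxy = 0, Gamma_xyy = -4, Gamma_yxx = 0, Gamma_yxy = 1/4, Gamma_yyy = 0
d^2x/dtau^2 = -(Gamma_xxx*(-1)^2 + 2*Gamma_xxy*(-1)*(0) + Gamma_xyy*(0)^2) = 0
d^2y/dtau^2 = -(Gamma_yxx*(-1)^2 + 2*Gamma_yxy*(-1)*(0) + Gamma_yyy*(0)^2) = 0

Answer: Gamma_xxx = 0, Gamma_xxy = 0, Gamma_xyy = -4, Gamma_yxx = 0, Gamma_yxy = 1/4, Gamma_yyy = 0; accelerations (d^2x/dtau^2, d^2y/dtau^2) = (0, 0)


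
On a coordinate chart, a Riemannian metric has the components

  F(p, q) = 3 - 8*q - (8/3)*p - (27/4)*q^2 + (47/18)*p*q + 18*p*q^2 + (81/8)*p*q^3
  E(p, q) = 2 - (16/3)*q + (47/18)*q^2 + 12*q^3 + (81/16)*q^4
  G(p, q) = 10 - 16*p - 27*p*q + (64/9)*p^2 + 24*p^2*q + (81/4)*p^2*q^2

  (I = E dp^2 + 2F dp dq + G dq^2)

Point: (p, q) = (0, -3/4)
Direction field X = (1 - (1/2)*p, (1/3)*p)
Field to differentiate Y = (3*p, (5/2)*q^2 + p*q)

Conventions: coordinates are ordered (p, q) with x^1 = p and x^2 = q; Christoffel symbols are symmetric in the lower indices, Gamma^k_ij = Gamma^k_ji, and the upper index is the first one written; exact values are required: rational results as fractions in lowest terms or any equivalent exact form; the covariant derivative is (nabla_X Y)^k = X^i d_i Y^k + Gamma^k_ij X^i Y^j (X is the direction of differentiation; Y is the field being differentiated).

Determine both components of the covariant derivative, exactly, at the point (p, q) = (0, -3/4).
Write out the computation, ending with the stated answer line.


E = 16417/4096, F = 333/64, G = 10 at the point
E_p = 0, E_q = 629/256, F_p = 629/512, F_q = 17/8, G_p = 17/4, G_q = 0
EG - F^2 = 53281/4096;  g^inv = (4096/53281) * [[10, -333/64], [-333/64, 16417/4096]]
first-kind symbols [ij,l] = (1/2)(d_i g_jl + d_j g_il - d_l g_ij): [pp,p] = E_p/2 = 0, [pp,q] = F_p - E_q/2 = 0, [pq,p] = E_q/2 = 629/512, [pq,q] = G_p/2 = 17/8, [qq,p] = F_q - G_p/2 = 0, [qq,q] = G_q/2 = 0
Gamma^p_ij = (G*[ij,p] - F*[ij,q])/(EG - F^2), Gamma^q_ij = (E*[ij,q] - F*[ij,p])/(EG - F^2)
Gamma_ppp = 0, Gamma_ppq = 5032/53281, Gamma_pqq = 0, Gamma_qpp = 0, Gamma_qpq = 8704/53281, Gamma_qqq = 0
X = (1, 0), Y = (0, 45/32) at the point

Answer: (nabla_X Y)^p = 667677/213124, (nabla_X Y)^q = -110883/213124


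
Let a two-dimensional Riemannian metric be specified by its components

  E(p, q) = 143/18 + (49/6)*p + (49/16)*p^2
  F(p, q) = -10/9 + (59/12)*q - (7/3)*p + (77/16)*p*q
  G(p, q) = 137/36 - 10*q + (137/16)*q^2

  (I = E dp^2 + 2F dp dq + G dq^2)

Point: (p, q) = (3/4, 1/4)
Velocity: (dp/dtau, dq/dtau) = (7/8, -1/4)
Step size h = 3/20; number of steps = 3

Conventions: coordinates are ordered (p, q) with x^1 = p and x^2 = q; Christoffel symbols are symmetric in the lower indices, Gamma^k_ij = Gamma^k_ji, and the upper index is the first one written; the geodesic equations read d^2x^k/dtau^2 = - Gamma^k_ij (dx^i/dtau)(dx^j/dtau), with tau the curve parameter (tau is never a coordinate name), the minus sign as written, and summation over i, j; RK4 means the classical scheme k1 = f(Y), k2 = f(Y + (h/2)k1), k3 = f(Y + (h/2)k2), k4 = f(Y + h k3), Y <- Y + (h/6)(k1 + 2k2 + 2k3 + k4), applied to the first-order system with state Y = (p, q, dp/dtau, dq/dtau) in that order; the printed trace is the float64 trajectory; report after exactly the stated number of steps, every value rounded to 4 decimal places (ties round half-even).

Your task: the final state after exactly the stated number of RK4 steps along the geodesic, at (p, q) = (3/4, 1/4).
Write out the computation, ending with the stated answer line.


f(Y) = (dp/dtau, dq/dtau, -Gamma^p_ij Y'^i Y'^j, -Gamma^q_ij Y'^i Y'^j) with the Gammas evaluated at the stage position; h = 0.150000; intermediate values shown to 6 dp
step 0: p = 0.7500, q = 0.2500, dp/dtau = 0.8750, dq/dtau = -0.2500
step 1:
  k1: at (p, q) = (0.750000, 0.250000), (dp/dtau, dq/dtau) = (0.875000, -0.250000); Gamma_ppp = 0.382653, Gamma_ppq = 0.000000, Gamma_pqq = 0.476857, Gamma_qpp = -0.462335, Gamma_qpq = 0.000000, Gamma_qqq = -1.364396; k1 = (0.875000, -0.250000, -0.322772, 0.439250)
  k2: at (p, q) = (0.815625, 0.231250), (dp/dtau, dq/dtau) = (0.850792, -0.217056); Gamma_ppp = 0.369700, Gamma_ppq = 0.000000, Gamma_pqq = 0.454250, Gamma_qpp = -0.441835, Gamma_qpq = 0.000000, Gamma_qqq = -1.322178; k2 = (0.850792, -0.217056, -0.289007, 0.382114)
  k3: at (p, q) = (0.813809, 0.233721), (dp/dtau, dq/dtau) = (0.853324, -0.221341); Gamma_ppp = 0.370452, Gamma_ppq = 0.000000, Gamma_pqq = 0.456063, Gamma_qpp = -0.443311, Gamma_qpq = 0.000000, Gamma_qqq = -1.326161; k3 = (0.853324, -0.221341, -0.292093, 0.387774)
  k4: at (p, q) = (0.877999, 0.216799), (dp/dtau, dq/dtau) = (0.831186, -0.191834); Gamma_ppp = 0.358870, Gamma_ppq = 0.000000, Gamma_pqq = 0.436249, Gamma_qpp = -0.425150, Gamma_qpq = 0.000000, Gamma_qqq = -1.289129; k4 = (0.831186, -0.191834, -0.263987, 0.341164)
  Y <- Y + (h/6)(k1 + 2k2 + 2k3 + k4): p = 0.8779, q = 0.2170, dp/dtau = 0.8313, dq/dtau = -0.1920
step 2:
  k1: at (p, q) = (0.877860, 0.217034), (dp/dtau, dq/dtau) = (0.831276, -0.191995); Gamma_ppp = 0.358932, Gamma_ppq = 0.000000, Gamma_pqq = 0.436406, Gamma_qpp = -0.425277, Gamma_qpq = 0.000000, Gamma_qqq = -1.289485; k1 = (0.831276, -0.191995, -0.264116, 0.341408)
  k2: at (p, q) = (0.940206, 0.202635), (dp/dtau, dq/dtau) = (0.811467, -0.166390); Gamma_ppp = 0.348753, Gamma_ppq = 0.000000, Gamma_pqq = 0.419544, Gamma_qpp = -0.409599, Gamma_qpq = 0.000000, Gamma_qqq = -1.258233; k2 = (0.811467, -0.166390, -0.241262, 0.304547)
  k3: at (p, q) = (0.938721, 0.204555), (dp/dtau, dq/dtau) = (0.813181, -0.169154); Gamma_ppp = 0.349271, Gamma_ppq = 0.000000, Gamma_pqq = 0.420798, Gamma_qpp = -0.410634, Gamma_qpq = 0.000000, Gamma_qqq = -1.261076; k3 = (0.813181, -0.169154, -0.243001, 0.307621)
  k4: at (p, q) = (0.999838, 0.191661), (dp/dtau, dq/dtau) = (0.794826, -0.145852); Gamma_ppp = 0.340036, Gamma_ppq = 0.000000, Gamma_pqq = 0.405821, Gamma_qpp = -0.396588, Gamma_qpq = 0.000000, Gamma_qqq = -1.233459; k4 = (0.794826, -0.145852, -0.223450, 0.276783)
  Y <- Y + (h/6)(k1 + 2k2 + 2k3 + k4): p = 0.9997, q = 0.1918, dp/dtau = 0.7949, dq/dtau = -0.1459
step 3:
  k1: at (p, q) = (0.999745, 0.191811), (dp/dtau, dq/dtau) = (0.794874, -0.145932); Gamma_ppp = 0.340071, Gamma_ppq = 0.000000, Gamma_pqq = 0.405911, Gamma_qpp = -0.396662, Gamma_qpq = 0.000000, Gamma_qqq = -1.233669; k1 = (0.794874, -0.145932, -0.223509, 0.276893)
  k2: at (p, q) = (1.059361, 0.180866), (dp/dtau, dq/dtau) = (0.778111, -0.125165); Gamma_ppp = 0.331794, Gamma_ppq = 0.000000, Gamma_pqq = 0.392913, Gamma_qpp = -0.384325, Gamma_qpq = 0.000000, Gamma_qqq = -1.210036; k2 = (0.778111, -0.125165, -0.207042, 0.251649)
  k3: at (p, q) = (1.058104, 0.182423), (dp/dtau, dq/dtau) = (0.779346, -0.127058); Gamma_ppp = 0.332174, Gamma_ppq = 0.000000, Gamma_pqq = 0.393837, Gamma_qpp = -0.385094, Gamma_qpq = 0.000000, Gamma_qqq = -1.212186; k3 = (0.779346, -0.127058, -0.208114, 0.253468)
  k4: at (p, q) = (1.116647, 0.172752), (dp/dtau, dq/dtau) = (0.763657, -0.107912); Gamma_ppp = 0.324581, Gamma_ppq = 0.000000, Gamma_pqq = 0.382182, Gamma_qpp = -0.373947, Gamma_qpq = 0.000000, Gamma_qqq = -1.191221; k4 = (0.763657, -0.107912, -0.193737, 0.231947)
  Y <- Y + (h/6)(k1 + 2k2 + 2k3 + k4): p = 1.1166, q = 0.1729, dp/dtau = 0.7637, dq/dtau = -0.1080

Answer: p = 1.1166, q = 0.1729, dp/dtau = 0.7637, dq/dtau = -0.1080


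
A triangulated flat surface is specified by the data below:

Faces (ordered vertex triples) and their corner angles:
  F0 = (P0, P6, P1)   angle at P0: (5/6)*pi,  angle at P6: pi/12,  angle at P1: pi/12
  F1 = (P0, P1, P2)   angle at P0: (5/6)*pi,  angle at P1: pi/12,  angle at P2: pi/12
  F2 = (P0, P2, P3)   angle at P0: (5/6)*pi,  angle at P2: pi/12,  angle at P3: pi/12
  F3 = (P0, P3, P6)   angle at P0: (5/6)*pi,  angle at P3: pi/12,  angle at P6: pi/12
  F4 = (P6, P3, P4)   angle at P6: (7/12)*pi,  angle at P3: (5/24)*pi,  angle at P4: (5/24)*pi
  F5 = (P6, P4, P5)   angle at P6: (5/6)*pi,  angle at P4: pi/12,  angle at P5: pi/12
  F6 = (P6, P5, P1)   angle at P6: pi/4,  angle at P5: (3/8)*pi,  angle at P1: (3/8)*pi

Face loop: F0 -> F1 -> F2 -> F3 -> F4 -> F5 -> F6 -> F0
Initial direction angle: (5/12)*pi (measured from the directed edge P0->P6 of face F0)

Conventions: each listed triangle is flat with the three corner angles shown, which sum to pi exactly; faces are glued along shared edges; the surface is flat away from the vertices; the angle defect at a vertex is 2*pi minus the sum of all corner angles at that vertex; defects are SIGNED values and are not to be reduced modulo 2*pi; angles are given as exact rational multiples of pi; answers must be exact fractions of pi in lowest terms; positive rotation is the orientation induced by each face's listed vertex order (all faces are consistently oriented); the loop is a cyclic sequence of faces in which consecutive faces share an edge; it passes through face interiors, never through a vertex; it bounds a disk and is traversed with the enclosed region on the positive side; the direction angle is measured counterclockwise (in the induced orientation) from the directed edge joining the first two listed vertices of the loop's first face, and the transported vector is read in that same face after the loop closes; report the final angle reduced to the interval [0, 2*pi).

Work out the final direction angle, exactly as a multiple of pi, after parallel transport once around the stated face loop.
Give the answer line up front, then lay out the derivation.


Answer: final direction angle = (5/4)*pi

enclosed vertex P0: corner angles sum to (10/3)*pi, defect = 2*pi - (10/3)*pi = (-4/3)*pi
enclosed vertex P6: corner angles sum to (11/6)*pi, defect = 2*pi - (11/6)*pi = pi/6
transport around the loop rotates by the sum of enclosed defects; add to the initial angle mod 2*pi
final angle = (5/12)*pi - (7/6)*pi = (5/4)*pi (mod 2*pi)


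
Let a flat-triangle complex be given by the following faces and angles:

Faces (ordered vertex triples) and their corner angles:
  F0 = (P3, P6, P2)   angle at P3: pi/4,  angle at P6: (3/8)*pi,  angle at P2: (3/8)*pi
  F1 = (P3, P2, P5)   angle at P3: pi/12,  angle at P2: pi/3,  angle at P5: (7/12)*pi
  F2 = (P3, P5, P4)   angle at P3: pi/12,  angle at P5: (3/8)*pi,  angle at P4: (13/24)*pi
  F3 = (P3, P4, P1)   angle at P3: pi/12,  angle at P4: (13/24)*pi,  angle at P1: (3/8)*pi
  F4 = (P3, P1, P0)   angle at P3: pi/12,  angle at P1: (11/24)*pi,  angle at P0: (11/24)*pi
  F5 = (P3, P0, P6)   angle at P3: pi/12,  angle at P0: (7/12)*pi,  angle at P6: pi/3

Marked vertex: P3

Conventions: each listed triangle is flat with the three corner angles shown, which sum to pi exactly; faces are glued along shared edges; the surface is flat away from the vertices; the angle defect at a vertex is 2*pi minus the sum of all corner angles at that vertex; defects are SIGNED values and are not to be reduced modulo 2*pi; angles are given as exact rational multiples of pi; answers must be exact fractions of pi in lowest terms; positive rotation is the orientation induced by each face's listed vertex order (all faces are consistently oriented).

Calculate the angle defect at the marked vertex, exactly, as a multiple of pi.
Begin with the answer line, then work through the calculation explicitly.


Answer: defect(P3) = (4/3)*pi

Sum of corner angles at P3: (2/3)*pi
defect = 2*pi - (2/3)*pi


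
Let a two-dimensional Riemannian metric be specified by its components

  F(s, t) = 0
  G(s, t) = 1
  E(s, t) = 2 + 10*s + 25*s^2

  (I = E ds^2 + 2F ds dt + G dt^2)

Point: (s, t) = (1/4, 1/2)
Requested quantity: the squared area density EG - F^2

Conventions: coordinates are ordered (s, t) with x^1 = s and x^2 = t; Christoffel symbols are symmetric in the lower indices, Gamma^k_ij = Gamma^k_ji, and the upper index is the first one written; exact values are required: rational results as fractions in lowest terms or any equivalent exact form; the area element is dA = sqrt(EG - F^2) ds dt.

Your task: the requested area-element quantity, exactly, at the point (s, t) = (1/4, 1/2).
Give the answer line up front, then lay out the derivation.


Answer: EG - F^2 = 97/16

E = 97/16, F = 0, G = 1; EG - F^2 = 97/16


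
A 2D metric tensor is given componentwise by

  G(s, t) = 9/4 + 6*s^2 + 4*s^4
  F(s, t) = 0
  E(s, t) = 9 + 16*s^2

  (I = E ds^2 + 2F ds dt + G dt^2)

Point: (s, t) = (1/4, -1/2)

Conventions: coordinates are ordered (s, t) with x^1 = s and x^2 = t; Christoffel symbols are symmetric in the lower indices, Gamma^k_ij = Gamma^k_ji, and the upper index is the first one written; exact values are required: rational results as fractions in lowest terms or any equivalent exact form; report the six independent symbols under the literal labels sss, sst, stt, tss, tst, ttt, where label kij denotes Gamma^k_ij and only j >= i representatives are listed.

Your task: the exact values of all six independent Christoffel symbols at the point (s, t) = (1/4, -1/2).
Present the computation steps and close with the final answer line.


E = 10, F = 0, G = 169/64 at the point
E_s = 8, E_t = 0, F_s = 0, F_t = 0, G_s = 13/4, G_t = 0
EG - F^2 = 845/32;  g^inv = (32/845) * [[169/64, 0], [0, 10]]
first-kind symbols [ij,l] = (1/2)(d_i g_jl + d_j g_il - d_l g_ij): [ss,s] = E_s/2 = 4, [ss,t] = F_s - E_t/2 = 0, [st,s] = E_t/2 = 0, [st,t] = G_s/2 = 13/8, [tt,s] = F_t - G_s/2 = -13/8, [tt,t] = G_t/2 = 0
Gamma^s_ij = (G*[ij,s] - F*[ij,t])/(EG - F^2), Gamma^t_ij = (E*[ij,t] - F*[ij,s])/(EG - F^2)

Answer: Gamma_sss = 2/5, Gamma_sst = 0, Gamma_stt = -13/80, Gamma_tss = 0, Gamma_tst = 8/13, Gamma_ttt = 0
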